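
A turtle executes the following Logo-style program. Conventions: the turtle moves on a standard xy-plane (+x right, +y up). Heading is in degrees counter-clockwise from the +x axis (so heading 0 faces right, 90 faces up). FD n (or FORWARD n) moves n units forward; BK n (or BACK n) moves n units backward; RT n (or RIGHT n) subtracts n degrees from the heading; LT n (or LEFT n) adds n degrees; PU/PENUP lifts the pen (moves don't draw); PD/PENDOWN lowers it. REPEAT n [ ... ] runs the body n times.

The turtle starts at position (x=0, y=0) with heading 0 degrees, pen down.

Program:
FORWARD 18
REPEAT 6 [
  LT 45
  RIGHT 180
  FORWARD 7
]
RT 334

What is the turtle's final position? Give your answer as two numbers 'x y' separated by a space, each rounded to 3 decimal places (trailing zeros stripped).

Executing turtle program step by step:
Start: pos=(0,0), heading=0, pen down
FD 18: (0,0) -> (18,0) [heading=0, draw]
REPEAT 6 [
  -- iteration 1/6 --
  LT 45: heading 0 -> 45
  RT 180: heading 45 -> 225
  FD 7: (18,0) -> (13.05,-4.95) [heading=225, draw]
  -- iteration 2/6 --
  LT 45: heading 225 -> 270
  RT 180: heading 270 -> 90
  FD 7: (13.05,-4.95) -> (13.05,2.05) [heading=90, draw]
  -- iteration 3/6 --
  LT 45: heading 90 -> 135
  RT 180: heading 135 -> 315
  FD 7: (13.05,2.05) -> (18,-2.899) [heading=315, draw]
  -- iteration 4/6 --
  LT 45: heading 315 -> 0
  RT 180: heading 0 -> 180
  FD 7: (18,-2.899) -> (11,-2.899) [heading=180, draw]
  -- iteration 5/6 --
  LT 45: heading 180 -> 225
  RT 180: heading 225 -> 45
  FD 7: (11,-2.899) -> (15.95,2.05) [heading=45, draw]
  -- iteration 6/6 --
  LT 45: heading 45 -> 90
  RT 180: heading 90 -> 270
  FD 7: (15.95,2.05) -> (15.95,-4.95) [heading=270, draw]
]
RT 334: heading 270 -> 296
Final: pos=(15.95,-4.95), heading=296, 7 segment(s) drawn

Answer: 15.95 -4.95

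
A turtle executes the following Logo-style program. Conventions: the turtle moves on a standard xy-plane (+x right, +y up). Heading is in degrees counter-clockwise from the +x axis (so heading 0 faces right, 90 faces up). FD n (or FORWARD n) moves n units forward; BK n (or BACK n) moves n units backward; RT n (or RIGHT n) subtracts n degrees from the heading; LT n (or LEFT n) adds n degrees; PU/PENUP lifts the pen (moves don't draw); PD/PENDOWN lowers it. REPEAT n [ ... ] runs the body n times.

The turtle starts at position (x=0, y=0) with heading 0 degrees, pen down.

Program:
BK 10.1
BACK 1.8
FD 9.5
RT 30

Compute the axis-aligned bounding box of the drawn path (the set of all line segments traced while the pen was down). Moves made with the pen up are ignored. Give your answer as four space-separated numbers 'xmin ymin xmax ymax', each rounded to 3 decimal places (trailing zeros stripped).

Executing turtle program step by step:
Start: pos=(0,0), heading=0, pen down
BK 10.1: (0,0) -> (-10.1,0) [heading=0, draw]
BK 1.8: (-10.1,0) -> (-11.9,0) [heading=0, draw]
FD 9.5: (-11.9,0) -> (-2.4,0) [heading=0, draw]
RT 30: heading 0 -> 330
Final: pos=(-2.4,0), heading=330, 3 segment(s) drawn

Segment endpoints: x in {-11.9, -10.1, -2.4, 0}, y in {0}
xmin=-11.9, ymin=0, xmax=0, ymax=0

Answer: -11.9 0 0 0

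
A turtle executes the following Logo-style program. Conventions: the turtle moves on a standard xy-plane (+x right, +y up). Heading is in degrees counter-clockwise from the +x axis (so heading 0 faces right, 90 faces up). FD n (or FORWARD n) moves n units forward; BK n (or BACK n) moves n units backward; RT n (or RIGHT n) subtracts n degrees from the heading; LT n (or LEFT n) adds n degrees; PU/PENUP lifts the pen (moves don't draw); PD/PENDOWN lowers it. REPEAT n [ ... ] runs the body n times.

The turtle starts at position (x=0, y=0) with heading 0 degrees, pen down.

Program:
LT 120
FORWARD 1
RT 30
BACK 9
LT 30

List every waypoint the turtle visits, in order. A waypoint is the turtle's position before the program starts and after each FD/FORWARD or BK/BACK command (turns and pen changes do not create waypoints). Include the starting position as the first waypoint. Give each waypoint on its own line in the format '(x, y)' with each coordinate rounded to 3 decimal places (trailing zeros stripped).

Answer: (0, 0)
(-0.5, 0.866)
(-0.5, -8.134)

Derivation:
Executing turtle program step by step:
Start: pos=(0,0), heading=0, pen down
LT 120: heading 0 -> 120
FD 1: (0,0) -> (-0.5,0.866) [heading=120, draw]
RT 30: heading 120 -> 90
BK 9: (-0.5,0.866) -> (-0.5,-8.134) [heading=90, draw]
LT 30: heading 90 -> 120
Final: pos=(-0.5,-8.134), heading=120, 2 segment(s) drawn
Waypoints (3 total):
(0, 0)
(-0.5, 0.866)
(-0.5, -8.134)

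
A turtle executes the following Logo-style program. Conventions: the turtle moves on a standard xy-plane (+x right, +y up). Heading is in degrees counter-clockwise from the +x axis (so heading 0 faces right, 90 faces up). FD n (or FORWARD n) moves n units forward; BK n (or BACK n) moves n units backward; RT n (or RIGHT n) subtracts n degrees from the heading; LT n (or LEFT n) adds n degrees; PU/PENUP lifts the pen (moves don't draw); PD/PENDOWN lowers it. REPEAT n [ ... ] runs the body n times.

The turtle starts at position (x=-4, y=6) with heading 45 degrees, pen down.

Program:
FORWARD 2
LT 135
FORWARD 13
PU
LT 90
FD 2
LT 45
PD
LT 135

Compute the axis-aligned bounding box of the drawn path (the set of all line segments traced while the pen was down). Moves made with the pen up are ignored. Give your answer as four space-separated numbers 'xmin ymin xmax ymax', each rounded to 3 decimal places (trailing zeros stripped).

Executing turtle program step by step:
Start: pos=(-4,6), heading=45, pen down
FD 2: (-4,6) -> (-2.586,7.414) [heading=45, draw]
LT 135: heading 45 -> 180
FD 13: (-2.586,7.414) -> (-15.586,7.414) [heading=180, draw]
PU: pen up
LT 90: heading 180 -> 270
FD 2: (-15.586,7.414) -> (-15.586,5.414) [heading=270, move]
LT 45: heading 270 -> 315
PD: pen down
LT 135: heading 315 -> 90
Final: pos=(-15.586,5.414), heading=90, 2 segment(s) drawn

Segment endpoints: x in {-15.586, -4, -2.586}, y in {6, 7.414, 7.414}
xmin=-15.586, ymin=6, xmax=-2.586, ymax=7.414

Answer: -15.586 6 -2.586 7.414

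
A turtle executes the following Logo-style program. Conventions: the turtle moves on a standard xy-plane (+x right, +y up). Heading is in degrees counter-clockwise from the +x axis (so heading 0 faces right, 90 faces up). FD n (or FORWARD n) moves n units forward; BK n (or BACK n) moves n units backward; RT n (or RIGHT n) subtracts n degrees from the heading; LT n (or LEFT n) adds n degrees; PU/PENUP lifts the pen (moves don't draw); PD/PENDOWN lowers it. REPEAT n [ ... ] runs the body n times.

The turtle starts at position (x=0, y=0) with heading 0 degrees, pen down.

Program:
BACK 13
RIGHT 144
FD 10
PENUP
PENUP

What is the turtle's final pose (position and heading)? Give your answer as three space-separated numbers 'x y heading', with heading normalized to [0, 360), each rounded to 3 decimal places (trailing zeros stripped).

Executing turtle program step by step:
Start: pos=(0,0), heading=0, pen down
BK 13: (0,0) -> (-13,0) [heading=0, draw]
RT 144: heading 0 -> 216
FD 10: (-13,0) -> (-21.09,-5.878) [heading=216, draw]
PU: pen up
PU: pen up
Final: pos=(-21.09,-5.878), heading=216, 2 segment(s) drawn

Answer: -21.09 -5.878 216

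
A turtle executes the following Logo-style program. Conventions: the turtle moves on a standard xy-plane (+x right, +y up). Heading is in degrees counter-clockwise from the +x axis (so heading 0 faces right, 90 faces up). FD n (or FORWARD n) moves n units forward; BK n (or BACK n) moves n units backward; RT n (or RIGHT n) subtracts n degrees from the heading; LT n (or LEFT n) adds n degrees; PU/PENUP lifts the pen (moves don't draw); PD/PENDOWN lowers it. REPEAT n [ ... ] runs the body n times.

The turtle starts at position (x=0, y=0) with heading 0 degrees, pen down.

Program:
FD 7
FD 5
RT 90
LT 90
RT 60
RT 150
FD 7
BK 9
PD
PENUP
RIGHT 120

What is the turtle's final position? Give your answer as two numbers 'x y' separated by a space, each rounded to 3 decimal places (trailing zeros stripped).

Executing turtle program step by step:
Start: pos=(0,0), heading=0, pen down
FD 7: (0,0) -> (7,0) [heading=0, draw]
FD 5: (7,0) -> (12,0) [heading=0, draw]
RT 90: heading 0 -> 270
LT 90: heading 270 -> 0
RT 60: heading 0 -> 300
RT 150: heading 300 -> 150
FD 7: (12,0) -> (5.938,3.5) [heading=150, draw]
BK 9: (5.938,3.5) -> (13.732,-1) [heading=150, draw]
PD: pen down
PU: pen up
RT 120: heading 150 -> 30
Final: pos=(13.732,-1), heading=30, 4 segment(s) drawn

Answer: 13.732 -1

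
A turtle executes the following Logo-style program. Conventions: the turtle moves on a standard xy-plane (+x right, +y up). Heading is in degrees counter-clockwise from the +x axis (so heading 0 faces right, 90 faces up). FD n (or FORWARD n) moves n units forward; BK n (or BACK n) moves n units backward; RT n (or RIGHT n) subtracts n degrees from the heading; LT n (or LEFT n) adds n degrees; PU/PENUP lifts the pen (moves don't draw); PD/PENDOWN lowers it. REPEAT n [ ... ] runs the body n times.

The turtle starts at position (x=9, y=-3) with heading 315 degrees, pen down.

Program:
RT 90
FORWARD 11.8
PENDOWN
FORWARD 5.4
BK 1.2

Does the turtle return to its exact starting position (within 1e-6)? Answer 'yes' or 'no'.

Executing turtle program step by step:
Start: pos=(9,-3), heading=315, pen down
RT 90: heading 315 -> 225
FD 11.8: (9,-3) -> (0.656,-11.344) [heading=225, draw]
PD: pen down
FD 5.4: (0.656,-11.344) -> (-3.162,-15.162) [heading=225, draw]
BK 1.2: (-3.162,-15.162) -> (-2.314,-14.314) [heading=225, draw]
Final: pos=(-2.314,-14.314), heading=225, 3 segment(s) drawn

Start position: (9, -3)
Final position: (-2.314, -14.314)
Distance = 16; >= 1e-6 -> NOT closed

Answer: no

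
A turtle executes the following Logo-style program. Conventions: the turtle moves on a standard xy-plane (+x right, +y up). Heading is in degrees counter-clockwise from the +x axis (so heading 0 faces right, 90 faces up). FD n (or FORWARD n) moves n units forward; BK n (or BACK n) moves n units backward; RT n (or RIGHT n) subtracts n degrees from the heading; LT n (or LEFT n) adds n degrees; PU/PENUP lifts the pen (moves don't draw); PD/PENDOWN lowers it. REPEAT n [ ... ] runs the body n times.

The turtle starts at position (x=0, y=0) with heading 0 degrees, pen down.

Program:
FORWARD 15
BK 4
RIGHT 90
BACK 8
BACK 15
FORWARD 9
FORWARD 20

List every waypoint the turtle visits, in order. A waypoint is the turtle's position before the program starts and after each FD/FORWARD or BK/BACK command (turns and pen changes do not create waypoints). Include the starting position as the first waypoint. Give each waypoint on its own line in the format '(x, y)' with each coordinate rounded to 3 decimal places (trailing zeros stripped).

Answer: (0, 0)
(15, 0)
(11, 0)
(11, 8)
(11, 23)
(11, 14)
(11, -6)

Derivation:
Executing turtle program step by step:
Start: pos=(0,0), heading=0, pen down
FD 15: (0,0) -> (15,0) [heading=0, draw]
BK 4: (15,0) -> (11,0) [heading=0, draw]
RT 90: heading 0 -> 270
BK 8: (11,0) -> (11,8) [heading=270, draw]
BK 15: (11,8) -> (11,23) [heading=270, draw]
FD 9: (11,23) -> (11,14) [heading=270, draw]
FD 20: (11,14) -> (11,-6) [heading=270, draw]
Final: pos=(11,-6), heading=270, 6 segment(s) drawn
Waypoints (7 total):
(0, 0)
(15, 0)
(11, 0)
(11, 8)
(11, 23)
(11, 14)
(11, -6)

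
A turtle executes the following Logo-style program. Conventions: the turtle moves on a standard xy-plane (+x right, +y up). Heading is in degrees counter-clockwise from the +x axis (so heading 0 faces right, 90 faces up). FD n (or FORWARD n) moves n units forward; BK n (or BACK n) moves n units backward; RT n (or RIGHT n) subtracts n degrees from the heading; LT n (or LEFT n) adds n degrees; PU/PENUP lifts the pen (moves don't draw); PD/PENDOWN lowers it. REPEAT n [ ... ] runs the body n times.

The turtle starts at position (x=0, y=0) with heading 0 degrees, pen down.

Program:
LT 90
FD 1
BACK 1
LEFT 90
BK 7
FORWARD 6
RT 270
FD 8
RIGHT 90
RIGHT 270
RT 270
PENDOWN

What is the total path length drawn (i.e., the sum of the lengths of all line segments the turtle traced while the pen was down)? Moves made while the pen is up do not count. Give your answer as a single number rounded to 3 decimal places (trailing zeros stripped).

Executing turtle program step by step:
Start: pos=(0,0), heading=0, pen down
LT 90: heading 0 -> 90
FD 1: (0,0) -> (0,1) [heading=90, draw]
BK 1: (0,1) -> (0,0) [heading=90, draw]
LT 90: heading 90 -> 180
BK 7: (0,0) -> (7,0) [heading=180, draw]
FD 6: (7,0) -> (1,0) [heading=180, draw]
RT 270: heading 180 -> 270
FD 8: (1,0) -> (1,-8) [heading=270, draw]
RT 90: heading 270 -> 180
RT 270: heading 180 -> 270
RT 270: heading 270 -> 0
PD: pen down
Final: pos=(1,-8), heading=0, 5 segment(s) drawn

Segment lengths:
  seg 1: (0,0) -> (0,1), length = 1
  seg 2: (0,1) -> (0,0), length = 1
  seg 3: (0,0) -> (7,0), length = 7
  seg 4: (7,0) -> (1,0), length = 6
  seg 5: (1,0) -> (1,-8), length = 8
Total = 23

Answer: 23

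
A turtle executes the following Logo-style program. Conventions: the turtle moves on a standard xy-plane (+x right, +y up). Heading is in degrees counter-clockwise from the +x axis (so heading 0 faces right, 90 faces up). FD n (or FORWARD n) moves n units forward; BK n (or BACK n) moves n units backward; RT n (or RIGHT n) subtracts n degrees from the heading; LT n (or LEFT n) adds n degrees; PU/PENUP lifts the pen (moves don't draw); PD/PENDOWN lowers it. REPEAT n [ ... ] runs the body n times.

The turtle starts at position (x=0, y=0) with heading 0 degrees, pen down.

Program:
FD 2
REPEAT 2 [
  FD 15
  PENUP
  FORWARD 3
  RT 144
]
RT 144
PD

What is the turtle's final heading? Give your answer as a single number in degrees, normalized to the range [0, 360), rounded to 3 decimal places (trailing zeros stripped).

Executing turtle program step by step:
Start: pos=(0,0), heading=0, pen down
FD 2: (0,0) -> (2,0) [heading=0, draw]
REPEAT 2 [
  -- iteration 1/2 --
  FD 15: (2,0) -> (17,0) [heading=0, draw]
  PU: pen up
  FD 3: (17,0) -> (20,0) [heading=0, move]
  RT 144: heading 0 -> 216
  -- iteration 2/2 --
  FD 15: (20,0) -> (7.865,-8.817) [heading=216, move]
  PU: pen up
  FD 3: (7.865,-8.817) -> (5.438,-10.58) [heading=216, move]
  RT 144: heading 216 -> 72
]
RT 144: heading 72 -> 288
PD: pen down
Final: pos=(5.438,-10.58), heading=288, 2 segment(s) drawn

Answer: 288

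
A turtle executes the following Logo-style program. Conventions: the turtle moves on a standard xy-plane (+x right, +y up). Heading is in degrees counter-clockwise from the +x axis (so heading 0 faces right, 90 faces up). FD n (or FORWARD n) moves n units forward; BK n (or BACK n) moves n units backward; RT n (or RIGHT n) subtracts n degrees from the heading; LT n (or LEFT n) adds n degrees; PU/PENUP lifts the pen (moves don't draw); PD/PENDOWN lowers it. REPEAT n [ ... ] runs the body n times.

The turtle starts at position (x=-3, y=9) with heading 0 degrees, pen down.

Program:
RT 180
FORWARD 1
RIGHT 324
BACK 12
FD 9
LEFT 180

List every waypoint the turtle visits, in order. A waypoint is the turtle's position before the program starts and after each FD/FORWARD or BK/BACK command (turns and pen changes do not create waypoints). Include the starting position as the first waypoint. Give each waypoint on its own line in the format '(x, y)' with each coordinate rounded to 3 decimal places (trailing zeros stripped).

Answer: (-3, 9)
(-4, 9)
(5.708, 16.053)
(-1.573, 10.763)

Derivation:
Executing turtle program step by step:
Start: pos=(-3,9), heading=0, pen down
RT 180: heading 0 -> 180
FD 1: (-3,9) -> (-4,9) [heading=180, draw]
RT 324: heading 180 -> 216
BK 12: (-4,9) -> (5.708,16.053) [heading=216, draw]
FD 9: (5.708,16.053) -> (-1.573,10.763) [heading=216, draw]
LT 180: heading 216 -> 36
Final: pos=(-1.573,10.763), heading=36, 3 segment(s) drawn
Waypoints (4 total):
(-3, 9)
(-4, 9)
(5.708, 16.053)
(-1.573, 10.763)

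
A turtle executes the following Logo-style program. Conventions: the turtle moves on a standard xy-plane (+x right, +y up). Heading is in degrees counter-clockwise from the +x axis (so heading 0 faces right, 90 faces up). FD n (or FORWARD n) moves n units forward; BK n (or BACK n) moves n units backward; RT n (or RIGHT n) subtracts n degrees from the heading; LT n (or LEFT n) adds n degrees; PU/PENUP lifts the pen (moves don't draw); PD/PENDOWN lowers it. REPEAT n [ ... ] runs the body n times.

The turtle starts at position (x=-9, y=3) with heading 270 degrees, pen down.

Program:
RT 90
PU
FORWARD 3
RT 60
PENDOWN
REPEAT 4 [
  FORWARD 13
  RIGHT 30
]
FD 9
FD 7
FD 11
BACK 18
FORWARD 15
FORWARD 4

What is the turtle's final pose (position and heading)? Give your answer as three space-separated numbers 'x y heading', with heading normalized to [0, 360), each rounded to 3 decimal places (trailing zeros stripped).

Answer: 27.258 45.017 0

Derivation:
Executing turtle program step by step:
Start: pos=(-9,3), heading=270, pen down
RT 90: heading 270 -> 180
PU: pen up
FD 3: (-9,3) -> (-12,3) [heading=180, move]
RT 60: heading 180 -> 120
PD: pen down
REPEAT 4 [
  -- iteration 1/4 --
  FD 13: (-12,3) -> (-18.5,14.258) [heading=120, draw]
  RT 30: heading 120 -> 90
  -- iteration 2/4 --
  FD 13: (-18.5,14.258) -> (-18.5,27.258) [heading=90, draw]
  RT 30: heading 90 -> 60
  -- iteration 3/4 --
  FD 13: (-18.5,27.258) -> (-12,38.517) [heading=60, draw]
  RT 30: heading 60 -> 30
  -- iteration 4/4 --
  FD 13: (-12,38.517) -> (-0.742,45.017) [heading=30, draw]
  RT 30: heading 30 -> 0
]
FD 9: (-0.742,45.017) -> (8.258,45.017) [heading=0, draw]
FD 7: (8.258,45.017) -> (15.258,45.017) [heading=0, draw]
FD 11: (15.258,45.017) -> (26.258,45.017) [heading=0, draw]
BK 18: (26.258,45.017) -> (8.258,45.017) [heading=0, draw]
FD 15: (8.258,45.017) -> (23.258,45.017) [heading=0, draw]
FD 4: (23.258,45.017) -> (27.258,45.017) [heading=0, draw]
Final: pos=(27.258,45.017), heading=0, 10 segment(s) drawn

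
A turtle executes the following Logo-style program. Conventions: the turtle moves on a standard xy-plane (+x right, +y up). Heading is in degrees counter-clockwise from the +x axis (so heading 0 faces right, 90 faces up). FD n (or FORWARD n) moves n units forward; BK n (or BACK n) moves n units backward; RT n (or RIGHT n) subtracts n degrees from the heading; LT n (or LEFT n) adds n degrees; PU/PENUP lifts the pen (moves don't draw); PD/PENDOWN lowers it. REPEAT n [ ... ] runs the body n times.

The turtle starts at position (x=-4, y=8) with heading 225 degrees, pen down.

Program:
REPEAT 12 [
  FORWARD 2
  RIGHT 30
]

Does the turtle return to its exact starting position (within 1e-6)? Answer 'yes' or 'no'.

Answer: yes

Derivation:
Executing turtle program step by step:
Start: pos=(-4,8), heading=225, pen down
REPEAT 12 [
  -- iteration 1/12 --
  FD 2: (-4,8) -> (-5.414,6.586) [heading=225, draw]
  RT 30: heading 225 -> 195
  -- iteration 2/12 --
  FD 2: (-5.414,6.586) -> (-7.346,6.068) [heading=195, draw]
  RT 30: heading 195 -> 165
  -- iteration 3/12 --
  FD 2: (-7.346,6.068) -> (-9.278,6.586) [heading=165, draw]
  RT 30: heading 165 -> 135
  -- iteration 4/12 --
  FD 2: (-9.278,6.586) -> (-10.692,8) [heading=135, draw]
  RT 30: heading 135 -> 105
  -- iteration 5/12 --
  FD 2: (-10.692,8) -> (-11.21,9.932) [heading=105, draw]
  RT 30: heading 105 -> 75
  -- iteration 6/12 --
  FD 2: (-11.21,9.932) -> (-10.692,11.864) [heading=75, draw]
  RT 30: heading 75 -> 45
  -- iteration 7/12 --
  FD 2: (-10.692,11.864) -> (-9.278,13.278) [heading=45, draw]
  RT 30: heading 45 -> 15
  -- iteration 8/12 --
  FD 2: (-9.278,13.278) -> (-7.346,13.796) [heading=15, draw]
  RT 30: heading 15 -> 345
  -- iteration 9/12 --
  FD 2: (-7.346,13.796) -> (-5.414,13.278) [heading=345, draw]
  RT 30: heading 345 -> 315
  -- iteration 10/12 --
  FD 2: (-5.414,13.278) -> (-4,11.864) [heading=315, draw]
  RT 30: heading 315 -> 285
  -- iteration 11/12 --
  FD 2: (-4,11.864) -> (-3.482,9.932) [heading=285, draw]
  RT 30: heading 285 -> 255
  -- iteration 12/12 --
  FD 2: (-3.482,9.932) -> (-4,8) [heading=255, draw]
  RT 30: heading 255 -> 225
]
Final: pos=(-4,8), heading=225, 12 segment(s) drawn

Start position: (-4, 8)
Final position: (-4, 8)
Distance = 0; < 1e-6 -> CLOSED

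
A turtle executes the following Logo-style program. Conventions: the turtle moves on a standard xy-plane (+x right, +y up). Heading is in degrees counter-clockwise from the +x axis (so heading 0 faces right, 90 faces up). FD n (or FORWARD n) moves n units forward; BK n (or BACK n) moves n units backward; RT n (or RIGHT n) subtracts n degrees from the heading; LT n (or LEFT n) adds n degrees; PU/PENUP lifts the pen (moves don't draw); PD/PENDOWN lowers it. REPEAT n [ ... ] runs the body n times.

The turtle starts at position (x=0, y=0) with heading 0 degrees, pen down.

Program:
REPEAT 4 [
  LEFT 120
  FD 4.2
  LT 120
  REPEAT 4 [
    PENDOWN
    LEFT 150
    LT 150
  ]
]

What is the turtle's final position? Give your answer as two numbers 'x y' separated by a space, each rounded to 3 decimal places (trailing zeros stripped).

Answer: -8.4 14.549

Derivation:
Executing turtle program step by step:
Start: pos=(0,0), heading=0, pen down
REPEAT 4 [
  -- iteration 1/4 --
  LT 120: heading 0 -> 120
  FD 4.2: (0,0) -> (-2.1,3.637) [heading=120, draw]
  LT 120: heading 120 -> 240
  REPEAT 4 [
    -- iteration 1/4 --
    PD: pen down
    LT 150: heading 240 -> 30
    LT 150: heading 30 -> 180
    -- iteration 2/4 --
    PD: pen down
    LT 150: heading 180 -> 330
    LT 150: heading 330 -> 120
    -- iteration 3/4 --
    PD: pen down
    LT 150: heading 120 -> 270
    LT 150: heading 270 -> 60
    -- iteration 4/4 --
    PD: pen down
    LT 150: heading 60 -> 210
    LT 150: heading 210 -> 0
  ]
  -- iteration 2/4 --
  LT 120: heading 0 -> 120
  FD 4.2: (-2.1,3.637) -> (-4.2,7.275) [heading=120, draw]
  LT 120: heading 120 -> 240
  REPEAT 4 [
    -- iteration 1/4 --
    PD: pen down
    LT 150: heading 240 -> 30
    LT 150: heading 30 -> 180
    -- iteration 2/4 --
    PD: pen down
    LT 150: heading 180 -> 330
    LT 150: heading 330 -> 120
    -- iteration 3/4 --
    PD: pen down
    LT 150: heading 120 -> 270
    LT 150: heading 270 -> 60
    -- iteration 4/4 --
    PD: pen down
    LT 150: heading 60 -> 210
    LT 150: heading 210 -> 0
  ]
  -- iteration 3/4 --
  LT 120: heading 0 -> 120
  FD 4.2: (-4.2,7.275) -> (-6.3,10.912) [heading=120, draw]
  LT 120: heading 120 -> 240
  REPEAT 4 [
    -- iteration 1/4 --
    PD: pen down
    LT 150: heading 240 -> 30
    LT 150: heading 30 -> 180
    -- iteration 2/4 --
    PD: pen down
    LT 150: heading 180 -> 330
    LT 150: heading 330 -> 120
    -- iteration 3/4 --
    PD: pen down
    LT 150: heading 120 -> 270
    LT 150: heading 270 -> 60
    -- iteration 4/4 --
    PD: pen down
    LT 150: heading 60 -> 210
    LT 150: heading 210 -> 0
  ]
  -- iteration 4/4 --
  LT 120: heading 0 -> 120
  FD 4.2: (-6.3,10.912) -> (-8.4,14.549) [heading=120, draw]
  LT 120: heading 120 -> 240
  REPEAT 4 [
    -- iteration 1/4 --
    PD: pen down
    LT 150: heading 240 -> 30
    LT 150: heading 30 -> 180
    -- iteration 2/4 --
    PD: pen down
    LT 150: heading 180 -> 330
    LT 150: heading 330 -> 120
    -- iteration 3/4 --
    PD: pen down
    LT 150: heading 120 -> 270
    LT 150: heading 270 -> 60
    -- iteration 4/4 --
    PD: pen down
    LT 150: heading 60 -> 210
    LT 150: heading 210 -> 0
  ]
]
Final: pos=(-8.4,14.549), heading=0, 4 segment(s) drawn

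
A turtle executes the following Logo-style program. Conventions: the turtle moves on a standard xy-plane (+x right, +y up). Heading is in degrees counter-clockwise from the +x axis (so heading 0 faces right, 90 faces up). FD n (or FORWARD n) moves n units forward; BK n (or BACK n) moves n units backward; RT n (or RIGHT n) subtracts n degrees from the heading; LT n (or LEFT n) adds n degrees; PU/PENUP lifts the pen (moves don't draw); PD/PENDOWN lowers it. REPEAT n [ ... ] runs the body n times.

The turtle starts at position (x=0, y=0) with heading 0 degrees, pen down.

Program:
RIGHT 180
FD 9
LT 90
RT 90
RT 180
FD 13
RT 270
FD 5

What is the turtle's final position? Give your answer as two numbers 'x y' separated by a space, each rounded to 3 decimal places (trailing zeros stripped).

Executing turtle program step by step:
Start: pos=(0,0), heading=0, pen down
RT 180: heading 0 -> 180
FD 9: (0,0) -> (-9,0) [heading=180, draw]
LT 90: heading 180 -> 270
RT 90: heading 270 -> 180
RT 180: heading 180 -> 0
FD 13: (-9,0) -> (4,0) [heading=0, draw]
RT 270: heading 0 -> 90
FD 5: (4,0) -> (4,5) [heading=90, draw]
Final: pos=(4,5), heading=90, 3 segment(s) drawn

Answer: 4 5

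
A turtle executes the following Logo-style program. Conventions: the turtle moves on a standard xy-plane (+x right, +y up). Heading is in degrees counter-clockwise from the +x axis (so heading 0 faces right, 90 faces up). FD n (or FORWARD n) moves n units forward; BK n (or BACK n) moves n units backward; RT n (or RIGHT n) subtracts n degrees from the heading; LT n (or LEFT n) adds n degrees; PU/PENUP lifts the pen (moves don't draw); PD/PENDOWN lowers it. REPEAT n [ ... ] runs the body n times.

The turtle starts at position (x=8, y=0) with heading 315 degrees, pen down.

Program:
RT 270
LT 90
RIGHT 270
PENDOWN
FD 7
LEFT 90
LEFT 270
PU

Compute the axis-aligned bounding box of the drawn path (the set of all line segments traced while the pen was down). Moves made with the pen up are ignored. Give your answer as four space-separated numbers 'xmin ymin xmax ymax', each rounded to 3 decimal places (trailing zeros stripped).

Answer: 3.05 -4.95 8 0

Derivation:
Executing turtle program step by step:
Start: pos=(8,0), heading=315, pen down
RT 270: heading 315 -> 45
LT 90: heading 45 -> 135
RT 270: heading 135 -> 225
PD: pen down
FD 7: (8,0) -> (3.05,-4.95) [heading=225, draw]
LT 90: heading 225 -> 315
LT 270: heading 315 -> 225
PU: pen up
Final: pos=(3.05,-4.95), heading=225, 1 segment(s) drawn

Segment endpoints: x in {3.05, 8}, y in {-4.95, 0}
xmin=3.05, ymin=-4.95, xmax=8, ymax=0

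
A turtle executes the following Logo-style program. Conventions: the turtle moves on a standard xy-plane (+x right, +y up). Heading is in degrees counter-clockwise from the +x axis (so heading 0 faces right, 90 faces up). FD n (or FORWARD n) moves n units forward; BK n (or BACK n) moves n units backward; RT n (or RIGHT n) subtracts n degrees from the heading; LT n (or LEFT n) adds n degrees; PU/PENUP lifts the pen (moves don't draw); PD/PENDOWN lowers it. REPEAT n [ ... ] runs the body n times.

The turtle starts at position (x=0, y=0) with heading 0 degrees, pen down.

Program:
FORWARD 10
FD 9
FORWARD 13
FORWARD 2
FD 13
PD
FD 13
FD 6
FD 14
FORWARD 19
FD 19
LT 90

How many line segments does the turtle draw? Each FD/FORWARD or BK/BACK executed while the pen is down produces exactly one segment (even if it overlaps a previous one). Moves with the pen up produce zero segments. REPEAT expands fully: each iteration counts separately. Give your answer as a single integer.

Answer: 10

Derivation:
Executing turtle program step by step:
Start: pos=(0,0), heading=0, pen down
FD 10: (0,0) -> (10,0) [heading=0, draw]
FD 9: (10,0) -> (19,0) [heading=0, draw]
FD 13: (19,0) -> (32,0) [heading=0, draw]
FD 2: (32,0) -> (34,0) [heading=0, draw]
FD 13: (34,0) -> (47,0) [heading=0, draw]
PD: pen down
FD 13: (47,0) -> (60,0) [heading=0, draw]
FD 6: (60,0) -> (66,0) [heading=0, draw]
FD 14: (66,0) -> (80,0) [heading=0, draw]
FD 19: (80,0) -> (99,0) [heading=0, draw]
FD 19: (99,0) -> (118,0) [heading=0, draw]
LT 90: heading 0 -> 90
Final: pos=(118,0), heading=90, 10 segment(s) drawn
Segments drawn: 10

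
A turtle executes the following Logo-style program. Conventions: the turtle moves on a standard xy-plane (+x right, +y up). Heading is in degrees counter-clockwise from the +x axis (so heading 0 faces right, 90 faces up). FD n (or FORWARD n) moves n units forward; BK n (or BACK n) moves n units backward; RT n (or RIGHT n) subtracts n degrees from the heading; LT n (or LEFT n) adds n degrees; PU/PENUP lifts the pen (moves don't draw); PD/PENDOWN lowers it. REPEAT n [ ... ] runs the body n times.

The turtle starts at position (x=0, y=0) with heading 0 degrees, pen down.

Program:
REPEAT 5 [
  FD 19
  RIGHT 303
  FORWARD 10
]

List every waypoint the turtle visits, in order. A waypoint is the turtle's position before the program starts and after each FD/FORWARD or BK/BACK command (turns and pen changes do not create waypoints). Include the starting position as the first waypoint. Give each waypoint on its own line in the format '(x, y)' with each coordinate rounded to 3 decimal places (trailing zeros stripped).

Executing turtle program step by step:
Start: pos=(0,0), heading=0, pen down
REPEAT 5 [
  -- iteration 1/5 --
  FD 19: (0,0) -> (19,0) [heading=0, draw]
  RT 303: heading 0 -> 57
  FD 10: (19,0) -> (24.446,8.387) [heading=57, draw]
  -- iteration 2/5 --
  FD 19: (24.446,8.387) -> (34.795,24.321) [heading=57, draw]
  RT 303: heading 57 -> 114
  FD 10: (34.795,24.321) -> (30.727,33.457) [heading=114, draw]
  -- iteration 3/5 --
  FD 19: (30.727,33.457) -> (22.999,50.814) [heading=114, draw]
  RT 303: heading 114 -> 171
  FD 10: (22.999,50.814) -> (13.122,52.379) [heading=171, draw]
  -- iteration 4/5 --
  FD 19: (13.122,52.379) -> (-5.644,55.351) [heading=171, draw]
  RT 303: heading 171 -> 228
  FD 10: (-5.644,55.351) -> (-12.335,47.919) [heading=228, draw]
  -- iteration 5/5 --
  FD 19: (-12.335,47.919) -> (-25.049,33.8) [heading=228, draw]
  RT 303: heading 228 -> 285
  FD 10: (-25.049,33.8) -> (-22.46,24.14) [heading=285, draw]
]
Final: pos=(-22.46,24.14), heading=285, 10 segment(s) drawn
Waypoints (11 total):
(0, 0)
(19, 0)
(24.446, 8.387)
(34.795, 24.321)
(30.727, 33.457)
(22.999, 50.814)
(13.122, 52.379)
(-5.644, 55.351)
(-12.335, 47.919)
(-25.049, 33.8)
(-22.46, 24.14)

Answer: (0, 0)
(19, 0)
(24.446, 8.387)
(34.795, 24.321)
(30.727, 33.457)
(22.999, 50.814)
(13.122, 52.379)
(-5.644, 55.351)
(-12.335, 47.919)
(-25.049, 33.8)
(-22.46, 24.14)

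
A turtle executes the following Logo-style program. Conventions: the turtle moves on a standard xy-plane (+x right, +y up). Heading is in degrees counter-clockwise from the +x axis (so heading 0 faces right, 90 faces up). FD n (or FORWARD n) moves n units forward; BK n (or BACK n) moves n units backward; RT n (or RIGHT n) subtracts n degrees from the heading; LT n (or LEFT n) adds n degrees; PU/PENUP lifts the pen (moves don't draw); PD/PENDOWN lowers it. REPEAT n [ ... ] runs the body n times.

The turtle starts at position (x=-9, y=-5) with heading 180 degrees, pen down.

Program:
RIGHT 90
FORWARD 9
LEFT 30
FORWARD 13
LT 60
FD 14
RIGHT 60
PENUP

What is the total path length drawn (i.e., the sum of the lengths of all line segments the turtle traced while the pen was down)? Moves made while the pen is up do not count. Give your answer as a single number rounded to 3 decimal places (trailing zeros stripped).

Answer: 36

Derivation:
Executing turtle program step by step:
Start: pos=(-9,-5), heading=180, pen down
RT 90: heading 180 -> 90
FD 9: (-9,-5) -> (-9,4) [heading=90, draw]
LT 30: heading 90 -> 120
FD 13: (-9,4) -> (-15.5,15.258) [heading=120, draw]
LT 60: heading 120 -> 180
FD 14: (-15.5,15.258) -> (-29.5,15.258) [heading=180, draw]
RT 60: heading 180 -> 120
PU: pen up
Final: pos=(-29.5,15.258), heading=120, 3 segment(s) drawn

Segment lengths:
  seg 1: (-9,-5) -> (-9,4), length = 9
  seg 2: (-9,4) -> (-15.5,15.258), length = 13
  seg 3: (-15.5,15.258) -> (-29.5,15.258), length = 14
Total = 36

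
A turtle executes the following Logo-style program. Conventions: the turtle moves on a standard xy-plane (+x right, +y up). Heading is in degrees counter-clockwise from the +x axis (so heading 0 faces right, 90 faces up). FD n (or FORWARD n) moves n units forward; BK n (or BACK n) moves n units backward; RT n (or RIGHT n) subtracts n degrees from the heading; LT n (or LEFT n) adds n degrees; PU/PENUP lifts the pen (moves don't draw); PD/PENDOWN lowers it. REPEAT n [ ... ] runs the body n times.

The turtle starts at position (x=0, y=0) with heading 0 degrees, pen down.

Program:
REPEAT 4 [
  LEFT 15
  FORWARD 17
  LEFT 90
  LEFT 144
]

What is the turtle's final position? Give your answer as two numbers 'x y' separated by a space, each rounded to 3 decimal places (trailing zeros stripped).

Executing turtle program step by step:
Start: pos=(0,0), heading=0, pen down
REPEAT 4 [
  -- iteration 1/4 --
  LT 15: heading 0 -> 15
  FD 17: (0,0) -> (16.421,4.4) [heading=15, draw]
  LT 90: heading 15 -> 105
  LT 144: heading 105 -> 249
  -- iteration 2/4 --
  LT 15: heading 249 -> 264
  FD 17: (16.421,4.4) -> (14.644,-12.507) [heading=264, draw]
  LT 90: heading 264 -> 354
  LT 144: heading 354 -> 138
  -- iteration 3/4 --
  LT 15: heading 138 -> 153
  FD 17: (14.644,-12.507) -> (-0.503,-4.789) [heading=153, draw]
  LT 90: heading 153 -> 243
  LT 144: heading 243 -> 27
  -- iteration 4/4 --
  LT 15: heading 27 -> 42
  FD 17: (-0.503,-4.789) -> (12.13,6.586) [heading=42, draw]
  LT 90: heading 42 -> 132
  LT 144: heading 132 -> 276
]
Final: pos=(12.13,6.586), heading=276, 4 segment(s) drawn

Answer: 12.13 6.586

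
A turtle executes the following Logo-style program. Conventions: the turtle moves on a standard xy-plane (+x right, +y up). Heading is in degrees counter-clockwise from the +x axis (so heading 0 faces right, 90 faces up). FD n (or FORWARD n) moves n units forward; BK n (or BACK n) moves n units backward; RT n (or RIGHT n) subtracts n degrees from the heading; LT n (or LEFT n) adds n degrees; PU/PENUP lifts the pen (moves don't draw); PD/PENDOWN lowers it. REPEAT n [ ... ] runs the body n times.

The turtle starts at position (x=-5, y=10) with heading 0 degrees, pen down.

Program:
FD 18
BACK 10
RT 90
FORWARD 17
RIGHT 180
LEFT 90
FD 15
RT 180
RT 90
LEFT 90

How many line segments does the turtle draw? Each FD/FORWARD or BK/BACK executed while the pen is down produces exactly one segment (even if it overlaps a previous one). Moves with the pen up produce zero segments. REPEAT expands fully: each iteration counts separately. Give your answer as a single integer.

Executing turtle program step by step:
Start: pos=(-5,10), heading=0, pen down
FD 18: (-5,10) -> (13,10) [heading=0, draw]
BK 10: (13,10) -> (3,10) [heading=0, draw]
RT 90: heading 0 -> 270
FD 17: (3,10) -> (3,-7) [heading=270, draw]
RT 180: heading 270 -> 90
LT 90: heading 90 -> 180
FD 15: (3,-7) -> (-12,-7) [heading=180, draw]
RT 180: heading 180 -> 0
RT 90: heading 0 -> 270
LT 90: heading 270 -> 0
Final: pos=(-12,-7), heading=0, 4 segment(s) drawn
Segments drawn: 4

Answer: 4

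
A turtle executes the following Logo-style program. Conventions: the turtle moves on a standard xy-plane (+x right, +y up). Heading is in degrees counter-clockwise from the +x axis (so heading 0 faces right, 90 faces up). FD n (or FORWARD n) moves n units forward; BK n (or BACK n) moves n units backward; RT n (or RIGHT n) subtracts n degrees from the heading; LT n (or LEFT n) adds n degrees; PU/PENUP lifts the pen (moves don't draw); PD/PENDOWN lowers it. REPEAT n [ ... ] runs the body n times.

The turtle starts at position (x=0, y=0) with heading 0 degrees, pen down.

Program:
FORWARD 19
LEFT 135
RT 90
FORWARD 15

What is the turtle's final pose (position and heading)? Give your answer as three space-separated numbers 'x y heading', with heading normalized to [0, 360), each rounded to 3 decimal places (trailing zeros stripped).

Answer: 29.607 10.607 45

Derivation:
Executing turtle program step by step:
Start: pos=(0,0), heading=0, pen down
FD 19: (0,0) -> (19,0) [heading=0, draw]
LT 135: heading 0 -> 135
RT 90: heading 135 -> 45
FD 15: (19,0) -> (29.607,10.607) [heading=45, draw]
Final: pos=(29.607,10.607), heading=45, 2 segment(s) drawn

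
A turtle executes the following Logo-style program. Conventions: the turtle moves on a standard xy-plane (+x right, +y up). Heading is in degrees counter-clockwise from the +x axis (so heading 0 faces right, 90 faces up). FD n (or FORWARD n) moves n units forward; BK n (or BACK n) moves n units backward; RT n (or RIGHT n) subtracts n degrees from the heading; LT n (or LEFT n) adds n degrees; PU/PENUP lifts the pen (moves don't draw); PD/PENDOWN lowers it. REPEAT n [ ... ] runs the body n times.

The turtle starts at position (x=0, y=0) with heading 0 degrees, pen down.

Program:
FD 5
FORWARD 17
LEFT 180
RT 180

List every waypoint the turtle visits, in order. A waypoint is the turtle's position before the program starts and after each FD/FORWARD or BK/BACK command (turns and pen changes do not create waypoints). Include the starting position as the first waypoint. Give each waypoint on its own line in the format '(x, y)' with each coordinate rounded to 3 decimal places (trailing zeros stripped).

Answer: (0, 0)
(5, 0)
(22, 0)

Derivation:
Executing turtle program step by step:
Start: pos=(0,0), heading=0, pen down
FD 5: (0,0) -> (5,0) [heading=0, draw]
FD 17: (5,0) -> (22,0) [heading=0, draw]
LT 180: heading 0 -> 180
RT 180: heading 180 -> 0
Final: pos=(22,0), heading=0, 2 segment(s) drawn
Waypoints (3 total):
(0, 0)
(5, 0)
(22, 0)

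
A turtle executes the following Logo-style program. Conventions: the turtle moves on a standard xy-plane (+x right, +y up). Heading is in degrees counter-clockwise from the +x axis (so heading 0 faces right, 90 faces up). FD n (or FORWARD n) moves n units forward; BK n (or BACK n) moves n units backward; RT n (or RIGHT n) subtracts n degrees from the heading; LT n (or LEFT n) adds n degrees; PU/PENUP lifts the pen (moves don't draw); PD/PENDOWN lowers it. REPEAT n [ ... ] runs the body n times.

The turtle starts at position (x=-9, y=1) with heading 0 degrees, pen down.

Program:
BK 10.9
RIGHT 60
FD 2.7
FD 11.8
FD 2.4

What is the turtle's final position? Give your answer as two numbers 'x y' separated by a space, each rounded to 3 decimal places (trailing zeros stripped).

Answer: -11.45 -13.636

Derivation:
Executing turtle program step by step:
Start: pos=(-9,1), heading=0, pen down
BK 10.9: (-9,1) -> (-19.9,1) [heading=0, draw]
RT 60: heading 0 -> 300
FD 2.7: (-19.9,1) -> (-18.55,-1.338) [heading=300, draw]
FD 11.8: (-18.55,-1.338) -> (-12.65,-11.557) [heading=300, draw]
FD 2.4: (-12.65,-11.557) -> (-11.45,-13.636) [heading=300, draw]
Final: pos=(-11.45,-13.636), heading=300, 4 segment(s) drawn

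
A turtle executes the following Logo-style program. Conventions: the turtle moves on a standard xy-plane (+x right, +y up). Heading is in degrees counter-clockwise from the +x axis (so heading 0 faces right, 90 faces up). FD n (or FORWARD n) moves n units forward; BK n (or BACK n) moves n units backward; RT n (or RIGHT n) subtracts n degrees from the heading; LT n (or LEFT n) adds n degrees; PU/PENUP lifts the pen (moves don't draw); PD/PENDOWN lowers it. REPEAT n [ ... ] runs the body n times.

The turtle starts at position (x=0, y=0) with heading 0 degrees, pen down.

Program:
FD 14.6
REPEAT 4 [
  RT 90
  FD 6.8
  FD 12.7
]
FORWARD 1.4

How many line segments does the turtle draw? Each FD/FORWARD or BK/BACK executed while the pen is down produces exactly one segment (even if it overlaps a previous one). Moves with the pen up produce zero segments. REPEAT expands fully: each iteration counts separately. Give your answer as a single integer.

Executing turtle program step by step:
Start: pos=(0,0), heading=0, pen down
FD 14.6: (0,0) -> (14.6,0) [heading=0, draw]
REPEAT 4 [
  -- iteration 1/4 --
  RT 90: heading 0 -> 270
  FD 6.8: (14.6,0) -> (14.6,-6.8) [heading=270, draw]
  FD 12.7: (14.6,-6.8) -> (14.6,-19.5) [heading=270, draw]
  -- iteration 2/4 --
  RT 90: heading 270 -> 180
  FD 6.8: (14.6,-19.5) -> (7.8,-19.5) [heading=180, draw]
  FD 12.7: (7.8,-19.5) -> (-4.9,-19.5) [heading=180, draw]
  -- iteration 3/4 --
  RT 90: heading 180 -> 90
  FD 6.8: (-4.9,-19.5) -> (-4.9,-12.7) [heading=90, draw]
  FD 12.7: (-4.9,-12.7) -> (-4.9,0) [heading=90, draw]
  -- iteration 4/4 --
  RT 90: heading 90 -> 0
  FD 6.8: (-4.9,0) -> (1.9,0) [heading=0, draw]
  FD 12.7: (1.9,0) -> (14.6,0) [heading=0, draw]
]
FD 1.4: (14.6,0) -> (16,0) [heading=0, draw]
Final: pos=(16,0), heading=0, 10 segment(s) drawn
Segments drawn: 10

Answer: 10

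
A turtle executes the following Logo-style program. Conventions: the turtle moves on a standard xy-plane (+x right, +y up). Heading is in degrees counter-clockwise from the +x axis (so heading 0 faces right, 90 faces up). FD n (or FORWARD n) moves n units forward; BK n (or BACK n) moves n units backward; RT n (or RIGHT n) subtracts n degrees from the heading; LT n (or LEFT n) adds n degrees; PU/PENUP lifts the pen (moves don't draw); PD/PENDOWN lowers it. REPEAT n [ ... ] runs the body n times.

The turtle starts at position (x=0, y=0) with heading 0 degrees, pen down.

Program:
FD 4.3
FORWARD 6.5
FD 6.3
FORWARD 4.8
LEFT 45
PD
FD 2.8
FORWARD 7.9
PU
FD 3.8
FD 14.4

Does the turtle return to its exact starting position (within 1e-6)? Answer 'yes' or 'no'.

Executing turtle program step by step:
Start: pos=(0,0), heading=0, pen down
FD 4.3: (0,0) -> (4.3,0) [heading=0, draw]
FD 6.5: (4.3,0) -> (10.8,0) [heading=0, draw]
FD 6.3: (10.8,0) -> (17.1,0) [heading=0, draw]
FD 4.8: (17.1,0) -> (21.9,0) [heading=0, draw]
LT 45: heading 0 -> 45
PD: pen down
FD 2.8: (21.9,0) -> (23.88,1.98) [heading=45, draw]
FD 7.9: (23.88,1.98) -> (29.466,7.566) [heading=45, draw]
PU: pen up
FD 3.8: (29.466,7.566) -> (32.153,10.253) [heading=45, move]
FD 14.4: (32.153,10.253) -> (42.335,20.435) [heading=45, move]
Final: pos=(42.335,20.435), heading=45, 6 segment(s) drawn

Start position: (0, 0)
Final position: (42.335, 20.435)
Distance = 47.009; >= 1e-6 -> NOT closed

Answer: no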